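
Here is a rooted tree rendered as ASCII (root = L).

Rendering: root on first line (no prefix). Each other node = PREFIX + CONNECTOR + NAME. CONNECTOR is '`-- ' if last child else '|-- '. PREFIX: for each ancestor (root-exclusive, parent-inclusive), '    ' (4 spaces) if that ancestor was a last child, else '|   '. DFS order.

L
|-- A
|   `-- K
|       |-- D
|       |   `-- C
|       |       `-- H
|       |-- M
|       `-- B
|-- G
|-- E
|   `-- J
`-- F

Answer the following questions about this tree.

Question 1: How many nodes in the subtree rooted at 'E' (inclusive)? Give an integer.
Subtree rooted at E contains: E, J
Count = 2

Answer: 2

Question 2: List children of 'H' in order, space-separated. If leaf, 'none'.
Node H's children (from adjacency): (leaf)

Answer: none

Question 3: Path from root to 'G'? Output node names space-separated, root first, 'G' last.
Walk down from root: L -> G

Answer: L G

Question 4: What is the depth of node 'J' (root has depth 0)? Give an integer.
Path from root to J: L -> E -> J
Depth = number of edges = 2

Answer: 2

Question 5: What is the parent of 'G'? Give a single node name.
Scan adjacency: G appears as child of L

Answer: L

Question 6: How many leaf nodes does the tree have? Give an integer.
Answer: 6

Derivation:
Leaves (nodes with no children): B, F, G, H, J, M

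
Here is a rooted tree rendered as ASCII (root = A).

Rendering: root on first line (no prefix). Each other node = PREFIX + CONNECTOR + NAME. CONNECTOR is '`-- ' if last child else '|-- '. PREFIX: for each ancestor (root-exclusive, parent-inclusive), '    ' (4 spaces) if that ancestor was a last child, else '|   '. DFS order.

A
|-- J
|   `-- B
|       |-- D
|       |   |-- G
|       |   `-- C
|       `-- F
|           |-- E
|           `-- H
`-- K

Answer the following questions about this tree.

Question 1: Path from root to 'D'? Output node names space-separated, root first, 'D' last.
Walk down from root: A -> J -> B -> D

Answer: A J B D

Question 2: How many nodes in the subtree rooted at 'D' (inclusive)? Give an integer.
Answer: 3

Derivation:
Subtree rooted at D contains: C, D, G
Count = 3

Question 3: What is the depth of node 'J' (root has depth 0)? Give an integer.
Path from root to J: A -> J
Depth = number of edges = 1

Answer: 1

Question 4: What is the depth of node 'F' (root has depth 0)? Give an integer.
Path from root to F: A -> J -> B -> F
Depth = number of edges = 3

Answer: 3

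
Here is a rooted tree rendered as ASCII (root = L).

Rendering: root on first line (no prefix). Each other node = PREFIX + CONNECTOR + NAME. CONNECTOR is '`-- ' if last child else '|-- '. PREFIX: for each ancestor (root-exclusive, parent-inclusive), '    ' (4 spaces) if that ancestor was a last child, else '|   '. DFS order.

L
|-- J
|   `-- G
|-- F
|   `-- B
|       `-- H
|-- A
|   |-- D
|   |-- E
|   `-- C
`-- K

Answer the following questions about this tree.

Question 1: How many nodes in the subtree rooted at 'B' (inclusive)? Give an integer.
Answer: 2

Derivation:
Subtree rooted at B contains: B, H
Count = 2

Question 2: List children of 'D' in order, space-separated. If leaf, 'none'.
Answer: none

Derivation:
Node D's children (from adjacency): (leaf)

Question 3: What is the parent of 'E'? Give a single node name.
Scan adjacency: E appears as child of A

Answer: A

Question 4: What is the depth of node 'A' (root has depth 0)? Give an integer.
Answer: 1

Derivation:
Path from root to A: L -> A
Depth = number of edges = 1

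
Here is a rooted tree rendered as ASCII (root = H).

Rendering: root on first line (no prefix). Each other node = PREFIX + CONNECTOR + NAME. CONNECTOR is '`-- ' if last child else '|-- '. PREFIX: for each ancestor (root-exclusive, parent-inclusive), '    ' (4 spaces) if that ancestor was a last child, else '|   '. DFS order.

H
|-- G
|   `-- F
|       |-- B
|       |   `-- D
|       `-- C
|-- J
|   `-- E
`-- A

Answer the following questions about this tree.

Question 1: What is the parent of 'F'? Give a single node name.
Answer: G

Derivation:
Scan adjacency: F appears as child of G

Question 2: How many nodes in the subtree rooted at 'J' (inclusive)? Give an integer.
Subtree rooted at J contains: E, J
Count = 2

Answer: 2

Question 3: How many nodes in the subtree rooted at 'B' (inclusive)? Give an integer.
Subtree rooted at B contains: B, D
Count = 2

Answer: 2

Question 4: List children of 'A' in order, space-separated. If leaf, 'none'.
Node A's children (from adjacency): (leaf)

Answer: none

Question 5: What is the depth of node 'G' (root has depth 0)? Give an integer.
Answer: 1

Derivation:
Path from root to G: H -> G
Depth = number of edges = 1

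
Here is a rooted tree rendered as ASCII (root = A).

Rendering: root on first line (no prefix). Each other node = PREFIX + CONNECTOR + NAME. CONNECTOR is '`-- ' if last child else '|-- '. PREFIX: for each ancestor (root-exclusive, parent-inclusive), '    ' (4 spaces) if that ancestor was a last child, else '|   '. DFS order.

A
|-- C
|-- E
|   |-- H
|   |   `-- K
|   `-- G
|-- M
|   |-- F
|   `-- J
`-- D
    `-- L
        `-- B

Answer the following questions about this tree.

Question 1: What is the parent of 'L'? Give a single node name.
Scan adjacency: L appears as child of D

Answer: D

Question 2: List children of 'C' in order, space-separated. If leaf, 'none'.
Answer: none

Derivation:
Node C's children (from adjacency): (leaf)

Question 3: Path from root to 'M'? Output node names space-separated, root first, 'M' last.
Walk down from root: A -> M

Answer: A M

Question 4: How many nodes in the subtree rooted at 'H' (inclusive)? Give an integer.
Answer: 2

Derivation:
Subtree rooted at H contains: H, K
Count = 2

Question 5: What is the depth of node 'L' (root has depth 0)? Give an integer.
Path from root to L: A -> D -> L
Depth = number of edges = 2

Answer: 2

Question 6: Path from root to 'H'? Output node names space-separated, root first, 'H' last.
Walk down from root: A -> E -> H

Answer: A E H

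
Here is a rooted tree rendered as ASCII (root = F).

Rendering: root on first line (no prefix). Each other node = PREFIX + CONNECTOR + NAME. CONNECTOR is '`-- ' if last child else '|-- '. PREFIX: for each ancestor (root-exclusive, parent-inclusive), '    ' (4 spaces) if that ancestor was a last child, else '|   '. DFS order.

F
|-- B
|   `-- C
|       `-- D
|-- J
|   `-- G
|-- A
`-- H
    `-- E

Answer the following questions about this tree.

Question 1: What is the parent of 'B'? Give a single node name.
Answer: F

Derivation:
Scan adjacency: B appears as child of F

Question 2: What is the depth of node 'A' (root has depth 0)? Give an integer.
Answer: 1

Derivation:
Path from root to A: F -> A
Depth = number of edges = 1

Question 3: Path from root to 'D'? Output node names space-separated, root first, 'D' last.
Walk down from root: F -> B -> C -> D

Answer: F B C D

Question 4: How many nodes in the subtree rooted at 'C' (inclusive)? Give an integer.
Answer: 2

Derivation:
Subtree rooted at C contains: C, D
Count = 2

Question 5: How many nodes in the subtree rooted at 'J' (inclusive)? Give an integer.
Subtree rooted at J contains: G, J
Count = 2

Answer: 2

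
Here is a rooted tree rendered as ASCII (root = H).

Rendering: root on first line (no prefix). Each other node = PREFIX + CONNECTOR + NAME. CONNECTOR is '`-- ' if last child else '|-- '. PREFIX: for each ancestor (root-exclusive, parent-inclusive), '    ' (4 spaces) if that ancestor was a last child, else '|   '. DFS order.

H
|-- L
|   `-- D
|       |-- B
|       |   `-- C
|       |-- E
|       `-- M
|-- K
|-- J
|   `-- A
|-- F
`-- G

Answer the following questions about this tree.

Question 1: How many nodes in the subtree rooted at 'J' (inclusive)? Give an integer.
Answer: 2

Derivation:
Subtree rooted at J contains: A, J
Count = 2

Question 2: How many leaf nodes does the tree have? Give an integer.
Leaves (nodes with no children): A, C, E, F, G, K, M

Answer: 7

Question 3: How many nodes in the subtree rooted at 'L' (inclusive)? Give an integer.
Subtree rooted at L contains: B, C, D, E, L, M
Count = 6

Answer: 6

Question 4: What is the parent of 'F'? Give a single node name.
Answer: H

Derivation:
Scan adjacency: F appears as child of H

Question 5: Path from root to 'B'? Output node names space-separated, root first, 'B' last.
Walk down from root: H -> L -> D -> B

Answer: H L D B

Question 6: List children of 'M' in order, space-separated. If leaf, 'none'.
Answer: none

Derivation:
Node M's children (from adjacency): (leaf)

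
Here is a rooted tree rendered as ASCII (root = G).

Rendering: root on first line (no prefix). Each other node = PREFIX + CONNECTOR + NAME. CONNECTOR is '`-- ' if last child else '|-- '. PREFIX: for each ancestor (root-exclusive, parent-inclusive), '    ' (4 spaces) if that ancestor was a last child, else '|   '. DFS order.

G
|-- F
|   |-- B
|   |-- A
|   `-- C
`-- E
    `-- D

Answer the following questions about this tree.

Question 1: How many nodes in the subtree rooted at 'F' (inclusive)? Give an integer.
Subtree rooted at F contains: A, B, C, F
Count = 4

Answer: 4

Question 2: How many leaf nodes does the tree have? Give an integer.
Leaves (nodes with no children): A, B, C, D

Answer: 4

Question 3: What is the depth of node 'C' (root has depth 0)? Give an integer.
Path from root to C: G -> F -> C
Depth = number of edges = 2

Answer: 2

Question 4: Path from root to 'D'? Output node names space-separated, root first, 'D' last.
Walk down from root: G -> E -> D

Answer: G E D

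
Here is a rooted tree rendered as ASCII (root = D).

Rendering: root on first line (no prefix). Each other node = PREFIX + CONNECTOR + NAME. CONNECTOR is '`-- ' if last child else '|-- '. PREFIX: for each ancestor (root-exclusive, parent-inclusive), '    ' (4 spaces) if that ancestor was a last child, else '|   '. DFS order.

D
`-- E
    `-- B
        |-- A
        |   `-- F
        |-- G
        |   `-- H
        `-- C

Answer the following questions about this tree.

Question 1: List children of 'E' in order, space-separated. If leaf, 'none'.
Answer: B

Derivation:
Node E's children (from adjacency): B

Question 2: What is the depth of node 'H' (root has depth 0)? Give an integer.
Answer: 4

Derivation:
Path from root to H: D -> E -> B -> G -> H
Depth = number of edges = 4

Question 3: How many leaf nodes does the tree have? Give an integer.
Leaves (nodes with no children): C, F, H

Answer: 3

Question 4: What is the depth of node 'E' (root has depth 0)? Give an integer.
Answer: 1

Derivation:
Path from root to E: D -> E
Depth = number of edges = 1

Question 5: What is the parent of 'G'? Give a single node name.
Answer: B

Derivation:
Scan adjacency: G appears as child of B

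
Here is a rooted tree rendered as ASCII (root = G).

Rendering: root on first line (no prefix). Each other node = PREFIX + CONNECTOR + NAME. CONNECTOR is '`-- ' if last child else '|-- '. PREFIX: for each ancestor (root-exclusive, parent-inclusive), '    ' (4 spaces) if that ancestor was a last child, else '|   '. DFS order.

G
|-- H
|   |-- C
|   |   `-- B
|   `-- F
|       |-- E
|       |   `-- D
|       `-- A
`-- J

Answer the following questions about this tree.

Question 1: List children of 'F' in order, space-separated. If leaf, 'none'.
Answer: E A

Derivation:
Node F's children (from adjacency): E, A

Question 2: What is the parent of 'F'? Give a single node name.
Answer: H

Derivation:
Scan adjacency: F appears as child of H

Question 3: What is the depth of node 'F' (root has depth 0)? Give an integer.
Answer: 2

Derivation:
Path from root to F: G -> H -> F
Depth = number of edges = 2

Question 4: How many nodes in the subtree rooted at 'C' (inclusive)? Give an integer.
Subtree rooted at C contains: B, C
Count = 2

Answer: 2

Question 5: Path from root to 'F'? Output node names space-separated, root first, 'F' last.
Answer: G H F

Derivation:
Walk down from root: G -> H -> F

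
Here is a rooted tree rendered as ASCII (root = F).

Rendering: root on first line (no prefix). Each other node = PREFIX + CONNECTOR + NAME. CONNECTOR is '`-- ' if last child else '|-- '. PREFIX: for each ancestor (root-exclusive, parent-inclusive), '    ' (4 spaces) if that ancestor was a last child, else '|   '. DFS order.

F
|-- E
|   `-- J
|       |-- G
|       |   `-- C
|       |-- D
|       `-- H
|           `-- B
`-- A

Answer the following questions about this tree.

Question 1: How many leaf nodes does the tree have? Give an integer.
Leaves (nodes with no children): A, B, C, D

Answer: 4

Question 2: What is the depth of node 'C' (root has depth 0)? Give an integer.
Path from root to C: F -> E -> J -> G -> C
Depth = number of edges = 4

Answer: 4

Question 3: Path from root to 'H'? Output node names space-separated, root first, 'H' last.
Answer: F E J H

Derivation:
Walk down from root: F -> E -> J -> H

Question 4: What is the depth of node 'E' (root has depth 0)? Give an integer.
Path from root to E: F -> E
Depth = number of edges = 1

Answer: 1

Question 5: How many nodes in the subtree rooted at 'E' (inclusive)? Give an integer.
Subtree rooted at E contains: B, C, D, E, G, H, J
Count = 7

Answer: 7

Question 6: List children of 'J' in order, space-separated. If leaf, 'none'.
Answer: G D H

Derivation:
Node J's children (from adjacency): G, D, H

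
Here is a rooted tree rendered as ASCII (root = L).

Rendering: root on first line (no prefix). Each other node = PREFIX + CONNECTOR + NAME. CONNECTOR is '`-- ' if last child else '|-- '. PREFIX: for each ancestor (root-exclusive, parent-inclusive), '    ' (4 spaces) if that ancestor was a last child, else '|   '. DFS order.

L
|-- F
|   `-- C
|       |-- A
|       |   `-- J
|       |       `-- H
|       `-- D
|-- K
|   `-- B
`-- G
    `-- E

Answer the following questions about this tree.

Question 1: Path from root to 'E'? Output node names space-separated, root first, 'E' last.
Answer: L G E

Derivation:
Walk down from root: L -> G -> E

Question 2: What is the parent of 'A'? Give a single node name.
Scan adjacency: A appears as child of C

Answer: C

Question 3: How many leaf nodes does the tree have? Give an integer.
Leaves (nodes with no children): B, D, E, H

Answer: 4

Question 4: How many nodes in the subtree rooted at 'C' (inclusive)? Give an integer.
Subtree rooted at C contains: A, C, D, H, J
Count = 5

Answer: 5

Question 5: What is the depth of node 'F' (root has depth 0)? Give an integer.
Path from root to F: L -> F
Depth = number of edges = 1

Answer: 1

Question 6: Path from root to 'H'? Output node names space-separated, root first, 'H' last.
Walk down from root: L -> F -> C -> A -> J -> H

Answer: L F C A J H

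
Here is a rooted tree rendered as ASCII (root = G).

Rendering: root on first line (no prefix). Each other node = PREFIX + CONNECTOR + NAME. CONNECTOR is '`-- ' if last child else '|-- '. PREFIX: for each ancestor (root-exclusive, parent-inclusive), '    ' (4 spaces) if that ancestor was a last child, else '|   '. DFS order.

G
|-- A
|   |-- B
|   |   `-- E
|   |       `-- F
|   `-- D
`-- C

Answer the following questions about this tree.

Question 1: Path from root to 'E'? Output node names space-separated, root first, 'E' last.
Answer: G A B E

Derivation:
Walk down from root: G -> A -> B -> E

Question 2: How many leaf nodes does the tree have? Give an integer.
Answer: 3

Derivation:
Leaves (nodes with no children): C, D, F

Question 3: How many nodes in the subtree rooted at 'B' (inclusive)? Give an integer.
Answer: 3

Derivation:
Subtree rooted at B contains: B, E, F
Count = 3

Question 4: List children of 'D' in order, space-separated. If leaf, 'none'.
Node D's children (from adjacency): (leaf)

Answer: none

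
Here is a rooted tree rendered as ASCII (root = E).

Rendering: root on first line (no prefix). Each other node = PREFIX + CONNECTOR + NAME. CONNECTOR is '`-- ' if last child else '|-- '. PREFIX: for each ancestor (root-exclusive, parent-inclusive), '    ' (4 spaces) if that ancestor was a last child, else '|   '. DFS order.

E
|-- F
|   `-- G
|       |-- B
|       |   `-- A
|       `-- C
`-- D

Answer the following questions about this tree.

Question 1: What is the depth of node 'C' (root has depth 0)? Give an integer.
Path from root to C: E -> F -> G -> C
Depth = number of edges = 3

Answer: 3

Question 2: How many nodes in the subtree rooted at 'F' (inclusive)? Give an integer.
Subtree rooted at F contains: A, B, C, F, G
Count = 5

Answer: 5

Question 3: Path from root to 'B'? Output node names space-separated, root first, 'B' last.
Walk down from root: E -> F -> G -> B

Answer: E F G B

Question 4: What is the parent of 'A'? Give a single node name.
Scan adjacency: A appears as child of B

Answer: B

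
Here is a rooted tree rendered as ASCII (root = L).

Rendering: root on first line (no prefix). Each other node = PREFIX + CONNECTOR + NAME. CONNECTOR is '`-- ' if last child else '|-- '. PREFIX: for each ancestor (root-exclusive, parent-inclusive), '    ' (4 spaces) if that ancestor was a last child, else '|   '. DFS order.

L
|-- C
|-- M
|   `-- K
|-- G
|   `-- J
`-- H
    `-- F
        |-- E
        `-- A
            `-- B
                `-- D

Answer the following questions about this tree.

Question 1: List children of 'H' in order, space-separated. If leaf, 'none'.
Node H's children (from adjacency): F

Answer: F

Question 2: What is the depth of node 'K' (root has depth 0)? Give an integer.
Path from root to K: L -> M -> K
Depth = number of edges = 2

Answer: 2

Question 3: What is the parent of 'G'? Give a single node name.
Answer: L

Derivation:
Scan adjacency: G appears as child of L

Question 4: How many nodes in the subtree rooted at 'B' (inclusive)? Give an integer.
Subtree rooted at B contains: B, D
Count = 2

Answer: 2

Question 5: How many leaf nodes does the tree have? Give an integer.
Answer: 5

Derivation:
Leaves (nodes with no children): C, D, E, J, K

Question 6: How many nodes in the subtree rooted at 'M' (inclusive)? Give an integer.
Answer: 2

Derivation:
Subtree rooted at M contains: K, M
Count = 2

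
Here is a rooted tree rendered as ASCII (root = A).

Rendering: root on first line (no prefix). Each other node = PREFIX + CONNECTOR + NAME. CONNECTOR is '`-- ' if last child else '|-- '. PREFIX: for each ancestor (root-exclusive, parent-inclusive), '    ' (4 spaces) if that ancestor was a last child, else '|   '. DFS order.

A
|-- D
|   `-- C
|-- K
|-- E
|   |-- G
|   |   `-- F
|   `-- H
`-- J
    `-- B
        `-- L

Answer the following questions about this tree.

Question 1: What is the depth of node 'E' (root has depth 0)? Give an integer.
Answer: 1

Derivation:
Path from root to E: A -> E
Depth = number of edges = 1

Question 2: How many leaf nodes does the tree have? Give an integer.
Answer: 5

Derivation:
Leaves (nodes with no children): C, F, H, K, L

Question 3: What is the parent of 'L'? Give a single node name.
Answer: B

Derivation:
Scan adjacency: L appears as child of B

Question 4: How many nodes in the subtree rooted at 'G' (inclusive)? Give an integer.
Answer: 2

Derivation:
Subtree rooted at G contains: F, G
Count = 2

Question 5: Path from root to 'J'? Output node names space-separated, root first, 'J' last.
Walk down from root: A -> J

Answer: A J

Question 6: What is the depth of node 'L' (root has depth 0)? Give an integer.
Answer: 3

Derivation:
Path from root to L: A -> J -> B -> L
Depth = number of edges = 3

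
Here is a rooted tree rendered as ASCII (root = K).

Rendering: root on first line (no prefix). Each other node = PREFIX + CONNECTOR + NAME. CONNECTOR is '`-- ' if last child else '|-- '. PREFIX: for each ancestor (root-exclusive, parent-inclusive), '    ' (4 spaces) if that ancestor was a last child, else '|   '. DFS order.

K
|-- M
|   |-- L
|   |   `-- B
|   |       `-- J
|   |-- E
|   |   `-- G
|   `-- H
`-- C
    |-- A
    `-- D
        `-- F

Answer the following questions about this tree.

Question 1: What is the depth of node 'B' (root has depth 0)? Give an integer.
Path from root to B: K -> M -> L -> B
Depth = number of edges = 3

Answer: 3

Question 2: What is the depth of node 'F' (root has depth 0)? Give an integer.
Answer: 3

Derivation:
Path from root to F: K -> C -> D -> F
Depth = number of edges = 3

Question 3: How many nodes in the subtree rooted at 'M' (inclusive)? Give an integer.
Answer: 7

Derivation:
Subtree rooted at M contains: B, E, G, H, J, L, M
Count = 7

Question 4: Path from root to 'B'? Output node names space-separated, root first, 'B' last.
Answer: K M L B

Derivation:
Walk down from root: K -> M -> L -> B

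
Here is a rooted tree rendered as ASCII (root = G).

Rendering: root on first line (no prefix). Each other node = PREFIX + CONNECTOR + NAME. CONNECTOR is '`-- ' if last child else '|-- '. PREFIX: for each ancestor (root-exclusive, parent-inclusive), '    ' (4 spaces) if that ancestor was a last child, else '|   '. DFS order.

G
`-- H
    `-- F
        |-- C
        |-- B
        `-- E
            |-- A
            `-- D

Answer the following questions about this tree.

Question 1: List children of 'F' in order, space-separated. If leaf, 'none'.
Answer: C B E

Derivation:
Node F's children (from adjacency): C, B, E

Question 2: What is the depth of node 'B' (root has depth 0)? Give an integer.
Path from root to B: G -> H -> F -> B
Depth = number of edges = 3

Answer: 3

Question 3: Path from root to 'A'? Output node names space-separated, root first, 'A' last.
Walk down from root: G -> H -> F -> E -> A

Answer: G H F E A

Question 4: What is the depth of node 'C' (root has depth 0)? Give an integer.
Answer: 3

Derivation:
Path from root to C: G -> H -> F -> C
Depth = number of edges = 3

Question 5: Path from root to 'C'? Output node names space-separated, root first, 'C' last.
Walk down from root: G -> H -> F -> C

Answer: G H F C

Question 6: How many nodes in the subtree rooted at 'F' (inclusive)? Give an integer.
Answer: 6

Derivation:
Subtree rooted at F contains: A, B, C, D, E, F
Count = 6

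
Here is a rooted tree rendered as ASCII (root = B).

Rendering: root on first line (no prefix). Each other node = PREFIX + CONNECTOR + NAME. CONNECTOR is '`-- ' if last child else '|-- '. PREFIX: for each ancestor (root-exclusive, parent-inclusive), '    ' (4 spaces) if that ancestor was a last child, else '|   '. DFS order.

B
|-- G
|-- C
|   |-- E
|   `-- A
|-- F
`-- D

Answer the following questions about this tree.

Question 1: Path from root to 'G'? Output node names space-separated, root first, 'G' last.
Answer: B G

Derivation:
Walk down from root: B -> G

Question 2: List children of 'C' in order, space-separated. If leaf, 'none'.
Node C's children (from adjacency): E, A

Answer: E A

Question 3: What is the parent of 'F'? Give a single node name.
Scan adjacency: F appears as child of B

Answer: B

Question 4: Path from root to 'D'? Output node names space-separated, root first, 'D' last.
Answer: B D

Derivation:
Walk down from root: B -> D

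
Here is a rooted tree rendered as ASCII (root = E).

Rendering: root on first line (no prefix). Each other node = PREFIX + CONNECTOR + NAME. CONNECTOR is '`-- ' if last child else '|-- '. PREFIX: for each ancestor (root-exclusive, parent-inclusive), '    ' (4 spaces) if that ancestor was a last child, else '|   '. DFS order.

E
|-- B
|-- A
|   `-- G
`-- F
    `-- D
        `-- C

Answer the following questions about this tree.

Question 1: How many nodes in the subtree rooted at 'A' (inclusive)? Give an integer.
Answer: 2

Derivation:
Subtree rooted at A contains: A, G
Count = 2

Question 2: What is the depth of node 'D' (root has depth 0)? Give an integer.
Path from root to D: E -> F -> D
Depth = number of edges = 2

Answer: 2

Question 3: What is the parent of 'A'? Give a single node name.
Answer: E

Derivation:
Scan adjacency: A appears as child of E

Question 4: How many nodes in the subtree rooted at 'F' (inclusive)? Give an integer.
Subtree rooted at F contains: C, D, F
Count = 3

Answer: 3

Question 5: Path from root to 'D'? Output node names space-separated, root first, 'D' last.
Answer: E F D

Derivation:
Walk down from root: E -> F -> D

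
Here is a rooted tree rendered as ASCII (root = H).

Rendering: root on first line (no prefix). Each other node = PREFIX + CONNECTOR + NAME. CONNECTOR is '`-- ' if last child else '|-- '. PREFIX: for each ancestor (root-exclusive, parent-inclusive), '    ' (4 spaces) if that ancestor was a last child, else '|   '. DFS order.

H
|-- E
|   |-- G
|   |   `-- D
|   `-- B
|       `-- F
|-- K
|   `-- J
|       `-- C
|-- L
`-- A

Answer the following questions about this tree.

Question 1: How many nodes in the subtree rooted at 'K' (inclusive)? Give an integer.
Answer: 3

Derivation:
Subtree rooted at K contains: C, J, K
Count = 3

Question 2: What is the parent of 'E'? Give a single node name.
Answer: H

Derivation:
Scan adjacency: E appears as child of H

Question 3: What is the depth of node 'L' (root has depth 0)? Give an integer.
Path from root to L: H -> L
Depth = number of edges = 1

Answer: 1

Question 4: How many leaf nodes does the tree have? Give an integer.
Answer: 5

Derivation:
Leaves (nodes with no children): A, C, D, F, L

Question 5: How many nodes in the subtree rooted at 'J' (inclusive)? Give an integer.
Subtree rooted at J contains: C, J
Count = 2

Answer: 2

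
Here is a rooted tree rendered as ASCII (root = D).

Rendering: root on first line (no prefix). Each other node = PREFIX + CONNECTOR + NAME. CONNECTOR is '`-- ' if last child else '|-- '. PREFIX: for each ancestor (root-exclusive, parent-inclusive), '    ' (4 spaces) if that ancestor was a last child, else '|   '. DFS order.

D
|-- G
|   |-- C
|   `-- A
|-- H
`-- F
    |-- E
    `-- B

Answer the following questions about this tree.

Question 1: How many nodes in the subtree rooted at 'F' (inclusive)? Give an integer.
Subtree rooted at F contains: B, E, F
Count = 3

Answer: 3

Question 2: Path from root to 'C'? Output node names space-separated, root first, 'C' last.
Walk down from root: D -> G -> C

Answer: D G C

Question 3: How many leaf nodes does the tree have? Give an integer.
Leaves (nodes with no children): A, B, C, E, H

Answer: 5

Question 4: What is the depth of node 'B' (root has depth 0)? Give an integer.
Answer: 2

Derivation:
Path from root to B: D -> F -> B
Depth = number of edges = 2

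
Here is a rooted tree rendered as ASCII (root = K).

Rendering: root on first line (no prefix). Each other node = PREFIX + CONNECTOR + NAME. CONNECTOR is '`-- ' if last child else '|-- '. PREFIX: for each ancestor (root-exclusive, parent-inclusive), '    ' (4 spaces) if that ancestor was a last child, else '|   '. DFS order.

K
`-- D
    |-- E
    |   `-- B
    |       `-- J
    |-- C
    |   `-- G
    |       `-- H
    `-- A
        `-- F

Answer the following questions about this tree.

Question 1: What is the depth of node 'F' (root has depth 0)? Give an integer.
Answer: 3

Derivation:
Path from root to F: K -> D -> A -> F
Depth = number of edges = 3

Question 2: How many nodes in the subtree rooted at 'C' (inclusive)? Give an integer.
Answer: 3

Derivation:
Subtree rooted at C contains: C, G, H
Count = 3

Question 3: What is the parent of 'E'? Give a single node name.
Answer: D

Derivation:
Scan adjacency: E appears as child of D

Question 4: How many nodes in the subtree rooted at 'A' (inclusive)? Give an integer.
Answer: 2

Derivation:
Subtree rooted at A contains: A, F
Count = 2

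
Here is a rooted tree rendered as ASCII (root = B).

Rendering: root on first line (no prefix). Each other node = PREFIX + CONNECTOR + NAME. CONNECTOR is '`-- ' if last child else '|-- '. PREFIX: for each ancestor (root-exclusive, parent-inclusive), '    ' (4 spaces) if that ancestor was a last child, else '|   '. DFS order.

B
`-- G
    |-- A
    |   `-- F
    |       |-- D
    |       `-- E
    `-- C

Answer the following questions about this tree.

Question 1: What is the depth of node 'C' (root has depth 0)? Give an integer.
Answer: 2

Derivation:
Path from root to C: B -> G -> C
Depth = number of edges = 2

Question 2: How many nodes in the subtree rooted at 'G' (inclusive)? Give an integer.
Subtree rooted at G contains: A, C, D, E, F, G
Count = 6

Answer: 6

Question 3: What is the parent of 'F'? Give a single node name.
Scan adjacency: F appears as child of A

Answer: A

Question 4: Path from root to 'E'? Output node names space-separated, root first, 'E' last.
Answer: B G A F E

Derivation:
Walk down from root: B -> G -> A -> F -> E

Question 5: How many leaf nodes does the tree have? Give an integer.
Leaves (nodes with no children): C, D, E

Answer: 3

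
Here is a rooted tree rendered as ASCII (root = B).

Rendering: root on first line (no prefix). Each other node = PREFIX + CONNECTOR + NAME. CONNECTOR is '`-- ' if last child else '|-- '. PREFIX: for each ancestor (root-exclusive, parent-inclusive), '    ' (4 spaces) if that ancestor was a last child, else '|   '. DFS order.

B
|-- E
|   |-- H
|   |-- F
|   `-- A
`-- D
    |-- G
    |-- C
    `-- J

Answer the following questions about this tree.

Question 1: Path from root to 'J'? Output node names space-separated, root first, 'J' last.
Walk down from root: B -> D -> J

Answer: B D J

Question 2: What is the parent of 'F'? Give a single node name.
Answer: E

Derivation:
Scan adjacency: F appears as child of E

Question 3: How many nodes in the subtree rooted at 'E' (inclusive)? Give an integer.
Subtree rooted at E contains: A, E, F, H
Count = 4

Answer: 4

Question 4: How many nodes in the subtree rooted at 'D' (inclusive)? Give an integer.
Answer: 4

Derivation:
Subtree rooted at D contains: C, D, G, J
Count = 4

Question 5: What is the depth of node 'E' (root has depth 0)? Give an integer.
Answer: 1

Derivation:
Path from root to E: B -> E
Depth = number of edges = 1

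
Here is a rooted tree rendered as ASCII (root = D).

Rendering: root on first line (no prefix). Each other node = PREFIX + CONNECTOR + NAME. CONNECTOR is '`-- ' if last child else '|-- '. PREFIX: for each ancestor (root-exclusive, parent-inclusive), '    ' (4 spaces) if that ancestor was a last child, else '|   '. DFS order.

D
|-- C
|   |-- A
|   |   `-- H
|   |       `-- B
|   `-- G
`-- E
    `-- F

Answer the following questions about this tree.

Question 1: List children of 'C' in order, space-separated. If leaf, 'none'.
Node C's children (from adjacency): A, G

Answer: A G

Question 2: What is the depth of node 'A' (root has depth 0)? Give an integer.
Answer: 2

Derivation:
Path from root to A: D -> C -> A
Depth = number of edges = 2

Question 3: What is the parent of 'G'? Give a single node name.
Scan adjacency: G appears as child of C

Answer: C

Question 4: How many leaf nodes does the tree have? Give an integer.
Leaves (nodes with no children): B, F, G

Answer: 3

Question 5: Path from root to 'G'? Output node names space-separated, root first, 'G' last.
Answer: D C G

Derivation:
Walk down from root: D -> C -> G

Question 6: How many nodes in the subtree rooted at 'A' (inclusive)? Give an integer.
Subtree rooted at A contains: A, B, H
Count = 3

Answer: 3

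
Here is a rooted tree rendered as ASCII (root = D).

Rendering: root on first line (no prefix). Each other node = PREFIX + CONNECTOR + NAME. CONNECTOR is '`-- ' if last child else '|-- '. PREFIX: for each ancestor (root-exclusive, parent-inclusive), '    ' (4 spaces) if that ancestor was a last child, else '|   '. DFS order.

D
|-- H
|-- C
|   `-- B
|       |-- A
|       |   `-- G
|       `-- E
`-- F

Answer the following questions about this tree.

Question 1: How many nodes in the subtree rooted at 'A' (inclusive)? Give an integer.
Answer: 2

Derivation:
Subtree rooted at A contains: A, G
Count = 2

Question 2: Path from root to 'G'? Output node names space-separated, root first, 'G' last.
Walk down from root: D -> C -> B -> A -> G

Answer: D C B A G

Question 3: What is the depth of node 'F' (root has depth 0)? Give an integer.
Path from root to F: D -> F
Depth = number of edges = 1

Answer: 1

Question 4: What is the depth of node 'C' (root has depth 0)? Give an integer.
Path from root to C: D -> C
Depth = number of edges = 1

Answer: 1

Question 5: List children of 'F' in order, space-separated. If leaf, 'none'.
Node F's children (from adjacency): (leaf)

Answer: none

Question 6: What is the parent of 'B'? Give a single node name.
Answer: C

Derivation:
Scan adjacency: B appears as child of C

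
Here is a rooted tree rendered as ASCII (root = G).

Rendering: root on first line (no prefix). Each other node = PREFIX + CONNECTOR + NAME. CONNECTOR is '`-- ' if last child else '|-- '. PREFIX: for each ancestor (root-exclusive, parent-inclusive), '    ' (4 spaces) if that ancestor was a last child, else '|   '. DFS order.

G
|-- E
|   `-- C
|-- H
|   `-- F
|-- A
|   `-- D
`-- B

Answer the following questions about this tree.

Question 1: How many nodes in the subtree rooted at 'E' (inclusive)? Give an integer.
Subtree rooted at E contains: C, E
Count = 2

Answer: 2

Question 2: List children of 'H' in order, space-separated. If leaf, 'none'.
Answer: F

Derivation:
Node H's children (from adjacency): F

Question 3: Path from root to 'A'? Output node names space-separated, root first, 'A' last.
Answer: G A

Derivation:
Walk down from root: G -> A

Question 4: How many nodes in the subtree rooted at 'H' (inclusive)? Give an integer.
Subtree rooted at H contains: F, H
Count = 2

Answer: 2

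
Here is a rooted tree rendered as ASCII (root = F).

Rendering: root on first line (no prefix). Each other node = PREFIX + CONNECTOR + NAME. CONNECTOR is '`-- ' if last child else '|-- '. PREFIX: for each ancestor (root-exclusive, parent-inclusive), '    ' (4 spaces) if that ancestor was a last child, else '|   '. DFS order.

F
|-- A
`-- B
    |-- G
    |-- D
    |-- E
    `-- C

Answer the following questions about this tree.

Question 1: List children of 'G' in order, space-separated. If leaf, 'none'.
Node G's children (from adjacency): (leaf)

Answer: none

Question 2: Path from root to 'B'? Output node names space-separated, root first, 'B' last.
Walk down from root: F -> B

Answer: F B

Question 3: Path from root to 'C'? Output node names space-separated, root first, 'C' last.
Walk down from root: F -> B -> C

Answer: F B C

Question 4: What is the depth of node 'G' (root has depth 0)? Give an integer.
Answer: 2

Derivation:
Path from root to G: F -> B -> G
Depth = number of edges = 2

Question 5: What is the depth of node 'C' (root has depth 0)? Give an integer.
Answer: 2

Derivation:
Path from root to C: F -> B -> C
Depth = number of edges = 2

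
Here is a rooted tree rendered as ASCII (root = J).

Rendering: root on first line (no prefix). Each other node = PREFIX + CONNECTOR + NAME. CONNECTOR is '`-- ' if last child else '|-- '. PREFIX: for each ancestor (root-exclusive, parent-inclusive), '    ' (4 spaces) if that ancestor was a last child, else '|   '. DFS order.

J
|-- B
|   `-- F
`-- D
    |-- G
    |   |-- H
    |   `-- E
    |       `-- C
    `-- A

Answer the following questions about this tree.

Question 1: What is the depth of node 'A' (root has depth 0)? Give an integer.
Path from root to A: J -> D -> A
Depth = number of edges = 2

Answer: 2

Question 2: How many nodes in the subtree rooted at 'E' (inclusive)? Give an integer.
Subtree rooted at E contains: C, E
Count = 2

Answer: 2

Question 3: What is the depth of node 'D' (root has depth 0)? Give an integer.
Path from root to D: J -> D
Depth = number of edges = 1

Answer: 1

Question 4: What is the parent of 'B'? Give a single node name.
Scan adjacency: B appears as child of J

Answer: J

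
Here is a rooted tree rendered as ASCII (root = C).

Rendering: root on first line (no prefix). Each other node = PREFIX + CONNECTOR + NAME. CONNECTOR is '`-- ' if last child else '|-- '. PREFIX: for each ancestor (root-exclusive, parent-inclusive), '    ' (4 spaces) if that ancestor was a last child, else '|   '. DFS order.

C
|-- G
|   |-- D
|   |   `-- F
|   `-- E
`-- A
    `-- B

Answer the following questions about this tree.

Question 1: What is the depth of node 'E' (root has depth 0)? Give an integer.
Path from root to E: C -> G -> E
Depth = number of edges = 2

Answer: 2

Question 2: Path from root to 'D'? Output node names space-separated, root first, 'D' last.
Answer: C G D

Derivation:
Walk down from root: C -> G -> D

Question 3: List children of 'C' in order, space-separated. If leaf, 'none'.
Node C's children (from adjacency): G, A

Answer: G A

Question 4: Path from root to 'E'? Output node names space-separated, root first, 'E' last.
Answer: C G E

Derivation:
Walk down from root: C -> G -> E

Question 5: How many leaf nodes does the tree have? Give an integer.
Answer: 3

Derivation:
Leaves (nodes with no children): B, E, F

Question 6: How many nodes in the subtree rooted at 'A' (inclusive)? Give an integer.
Subtree rooted at A contains: A, B
Count = 2

Answer: 2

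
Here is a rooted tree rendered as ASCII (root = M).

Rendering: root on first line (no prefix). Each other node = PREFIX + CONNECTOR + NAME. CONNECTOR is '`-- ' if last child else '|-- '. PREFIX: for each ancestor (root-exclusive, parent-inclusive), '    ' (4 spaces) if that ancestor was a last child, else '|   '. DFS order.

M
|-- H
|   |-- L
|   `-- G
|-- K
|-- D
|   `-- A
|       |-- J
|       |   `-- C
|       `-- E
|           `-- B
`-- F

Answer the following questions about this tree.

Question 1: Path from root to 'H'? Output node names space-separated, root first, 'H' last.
Walk down from root: M -> H

Answer: M H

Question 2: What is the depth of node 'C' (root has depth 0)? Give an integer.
Path from root to C: M -> D -> A -> J -> C
Depth = number of edges = 4

Answer: 4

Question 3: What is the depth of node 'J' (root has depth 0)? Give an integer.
Path from root to J: M -> D -> A -> J
Depth = number of edges = 3

Answer: 3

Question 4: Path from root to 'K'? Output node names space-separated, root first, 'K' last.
Answer: M K

Derivation:
Walk down from root: M -> K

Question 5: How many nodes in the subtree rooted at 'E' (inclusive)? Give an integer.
Answer: 2

Derivation:
Subtree rooted at E contains: B, E
Count = 2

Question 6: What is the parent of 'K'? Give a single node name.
Answer: M

Derivation:
Scan adjacency: K appears as child of M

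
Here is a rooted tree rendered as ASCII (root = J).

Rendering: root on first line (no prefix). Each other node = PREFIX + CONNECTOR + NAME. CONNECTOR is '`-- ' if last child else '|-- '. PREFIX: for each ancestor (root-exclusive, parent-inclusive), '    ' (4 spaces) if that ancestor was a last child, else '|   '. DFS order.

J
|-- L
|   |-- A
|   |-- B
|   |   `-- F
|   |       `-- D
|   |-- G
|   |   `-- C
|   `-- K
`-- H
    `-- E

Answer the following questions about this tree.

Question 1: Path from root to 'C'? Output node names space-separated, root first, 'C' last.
Walk down from root: J -> L -> G -> C

Answer: J L G C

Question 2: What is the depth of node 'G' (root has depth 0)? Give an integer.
Answer: 2

Derivation:
Path from root to G: J -> L -> G
Depth = number of edges = 2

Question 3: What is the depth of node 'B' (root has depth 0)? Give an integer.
Path from root to B: J -> L -> B
Depth = number of edges = 2

Answer: 2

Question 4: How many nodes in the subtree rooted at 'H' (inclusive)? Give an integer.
Subtree rooted at H contains: E, H
Count = 2

Answer: 2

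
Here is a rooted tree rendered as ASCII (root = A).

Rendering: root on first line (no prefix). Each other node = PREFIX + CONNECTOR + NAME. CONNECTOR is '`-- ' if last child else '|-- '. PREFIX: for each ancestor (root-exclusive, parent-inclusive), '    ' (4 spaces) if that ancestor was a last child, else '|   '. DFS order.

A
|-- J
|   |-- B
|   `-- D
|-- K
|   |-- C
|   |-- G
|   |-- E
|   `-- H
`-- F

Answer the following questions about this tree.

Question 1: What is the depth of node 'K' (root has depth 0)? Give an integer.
Path from root to K: A -> K
Depth = number of edges = 1

Answer: 1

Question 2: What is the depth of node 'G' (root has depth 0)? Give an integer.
Answer: 2

Derivation:
Path from root to G: A -> K -> G
Depth = number of edges = 2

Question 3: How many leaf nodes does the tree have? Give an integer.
Answer: 7

Derivation:
Leaves (nodes with no children): B, C, D, E, F, G, H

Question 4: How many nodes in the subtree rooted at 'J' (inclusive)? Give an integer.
Answer: 3

Derivation:
Subtree rooted at J contains: B, D, J
Count = 3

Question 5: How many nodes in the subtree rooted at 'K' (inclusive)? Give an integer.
Answer: 5

Derivation:
Subtree rooted at K contains: C, E, G, H, K
Count = 5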